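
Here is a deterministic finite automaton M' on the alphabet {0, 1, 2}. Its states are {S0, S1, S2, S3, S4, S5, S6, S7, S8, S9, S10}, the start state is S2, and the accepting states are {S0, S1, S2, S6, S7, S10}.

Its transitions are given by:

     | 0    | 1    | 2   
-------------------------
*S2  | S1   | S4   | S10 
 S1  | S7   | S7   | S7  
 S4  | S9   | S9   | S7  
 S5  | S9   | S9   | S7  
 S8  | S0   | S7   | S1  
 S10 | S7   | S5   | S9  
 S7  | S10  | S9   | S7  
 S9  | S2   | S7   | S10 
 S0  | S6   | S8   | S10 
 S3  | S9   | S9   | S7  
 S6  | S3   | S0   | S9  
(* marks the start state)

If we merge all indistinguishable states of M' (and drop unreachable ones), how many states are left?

6

First remove the unreachable states {S0,S3,S6,S8}; 7 states remain.
Start with accepting vs non-accepting: {S1,S2,S7,S10} | {S4,S5,S9}.
Refine {S1,S2,S7,S10} on symbol 1: members go to different blocks, giving {S2,S7,S10} and {S1}.
On input 0, block {S2,S7,S10} splits into {S7,S10} and {S2}.
On input 2, block {S7,S10} splits into {S7} and {S10}.
Refine {S4,S5,S9} on symbol 0: members go to different blocks, giving {S4,S5} and {S9}.
The partition is now stable with 6 blocks: {S7} | {S4,S5} | {S1} | {S2} | {S10} | {S9}.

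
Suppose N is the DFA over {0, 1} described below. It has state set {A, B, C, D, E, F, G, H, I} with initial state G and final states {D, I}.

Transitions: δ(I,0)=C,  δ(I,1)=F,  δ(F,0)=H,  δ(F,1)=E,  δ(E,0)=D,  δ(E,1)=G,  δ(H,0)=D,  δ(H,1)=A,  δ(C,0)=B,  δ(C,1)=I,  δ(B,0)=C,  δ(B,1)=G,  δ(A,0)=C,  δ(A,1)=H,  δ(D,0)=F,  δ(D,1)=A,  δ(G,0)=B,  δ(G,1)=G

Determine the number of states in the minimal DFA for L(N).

9

Initial partition by acceptance: {D,I} | {A,B,C,E,F,G,H}.
On input 0, block {A,B,C,E,F,G,H} splits into {A,B,C,F,G} and {E,H}.
On input 0, block {A,B,C,F,G} splits into {A,B,C,G} and {F}.
Refine {D,I} on symbol 0: members go to different blocks, giving {D} and {I}.
Split {A,B,C,G} by δ(·,1) → {B,G} and {A} and {C}.
On input 0, block {B,G} splits into {B} and {G}.
On input 1, block {E,H} splits into {E} and {H}.
Stable partition: {D} | {B} | {E} | {F} | {I} | {A} | {C} | {G} | {H} — 9 equivalence classes.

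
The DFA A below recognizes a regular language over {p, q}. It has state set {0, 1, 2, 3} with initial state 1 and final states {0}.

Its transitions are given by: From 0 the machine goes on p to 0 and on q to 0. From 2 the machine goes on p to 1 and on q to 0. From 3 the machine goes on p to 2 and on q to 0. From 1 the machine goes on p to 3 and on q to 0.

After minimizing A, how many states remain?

2

Initial partition by acceptance: {0} | {1,2,3}.
Stable partition: {0} | {1,2,3} — 2 equivalence classes.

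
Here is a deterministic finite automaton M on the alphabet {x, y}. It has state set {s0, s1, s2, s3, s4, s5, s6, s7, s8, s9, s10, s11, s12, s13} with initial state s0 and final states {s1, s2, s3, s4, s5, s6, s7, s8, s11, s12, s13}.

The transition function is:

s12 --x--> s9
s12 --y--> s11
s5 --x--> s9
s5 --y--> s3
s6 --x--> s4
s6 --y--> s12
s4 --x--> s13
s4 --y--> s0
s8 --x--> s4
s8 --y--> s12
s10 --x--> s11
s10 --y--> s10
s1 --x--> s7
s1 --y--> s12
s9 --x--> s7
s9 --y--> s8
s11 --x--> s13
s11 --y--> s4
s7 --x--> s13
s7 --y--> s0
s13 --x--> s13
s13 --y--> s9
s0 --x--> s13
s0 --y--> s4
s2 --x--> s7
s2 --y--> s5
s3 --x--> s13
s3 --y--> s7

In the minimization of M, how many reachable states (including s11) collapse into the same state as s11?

First remove the unreachable states {s1,s2,s3,s5,s6,s10}; 8 states remain.
Start with accepting vs non-accepting: {s4,s7,s8,s11,s12,s13} | {s0,s9}.
Refine {s4,s7,s8,s11,s12,s13} on symbol x: members go to different blocks, giving {s4,s7,s8,s11,s13} and {s12}.
Split {s4,s7,s8,s11,s13} by δ(·,y) → {s4,s7,s13} and {s8} and {s11}.
On input y, block {s0,s9} splits into {s0} and {s9}.
On input y, block {s4,s7,s13} splits into {s4,s7} and {s13}.
No further refinement is possible. Final partition (7 blocks): {s4,s7} | {s0} | {s12} | {s8} | {s11} | {s9} | {s13}.
State s11 belongs to the block {s11}, which has 1 states.

1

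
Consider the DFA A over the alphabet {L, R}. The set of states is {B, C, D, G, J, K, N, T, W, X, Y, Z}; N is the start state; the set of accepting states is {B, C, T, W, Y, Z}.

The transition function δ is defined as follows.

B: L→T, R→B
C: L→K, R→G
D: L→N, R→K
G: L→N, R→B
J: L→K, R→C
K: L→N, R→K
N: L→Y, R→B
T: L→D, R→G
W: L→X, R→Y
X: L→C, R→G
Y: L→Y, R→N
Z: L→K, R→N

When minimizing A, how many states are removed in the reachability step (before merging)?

Starting at N and following transitions, the reachable set is {B, D, G, K, N, T, Y}. That leaves C, J, W, X, Z unreachable — 5 in total.

5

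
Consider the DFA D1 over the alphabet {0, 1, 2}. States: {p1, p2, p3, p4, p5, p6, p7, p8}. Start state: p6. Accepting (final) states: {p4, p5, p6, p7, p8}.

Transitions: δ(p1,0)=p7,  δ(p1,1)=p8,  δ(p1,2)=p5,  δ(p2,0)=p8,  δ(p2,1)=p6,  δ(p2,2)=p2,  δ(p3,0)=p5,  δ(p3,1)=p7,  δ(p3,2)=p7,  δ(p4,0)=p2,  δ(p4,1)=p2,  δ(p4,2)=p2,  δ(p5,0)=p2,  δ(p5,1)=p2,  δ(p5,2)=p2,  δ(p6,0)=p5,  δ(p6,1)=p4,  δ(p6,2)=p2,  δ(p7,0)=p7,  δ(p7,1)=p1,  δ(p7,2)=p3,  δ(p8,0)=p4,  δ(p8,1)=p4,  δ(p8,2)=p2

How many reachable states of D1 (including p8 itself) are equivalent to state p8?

2

First remove the unreachable states {p1,p3,p7}; 5 states remain.
Initial partition by acceptance: {p4,p5,p6,p8} | {p2}.
Split {p4,p5,p6,p8} by δ(·,0) → {p4,p5} and {p6,p8}.
The partition is now stable with 3 blocks: {p4,p5} | {p2} | {p6,p8}.
The equivalence class containing p8 is {p6,p8}, of size 2.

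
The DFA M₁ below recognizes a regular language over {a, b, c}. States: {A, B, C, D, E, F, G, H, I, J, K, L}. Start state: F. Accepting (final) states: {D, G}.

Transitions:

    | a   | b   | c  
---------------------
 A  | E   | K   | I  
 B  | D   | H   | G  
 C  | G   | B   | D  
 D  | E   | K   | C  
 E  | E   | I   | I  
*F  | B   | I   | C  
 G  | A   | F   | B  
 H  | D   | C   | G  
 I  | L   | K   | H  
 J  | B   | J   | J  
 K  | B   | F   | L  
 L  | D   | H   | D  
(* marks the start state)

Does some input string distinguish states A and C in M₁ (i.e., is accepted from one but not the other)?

First remove the unreachable states {J}; 11 states remain.
Start with accepting vs non-accepting: {D,G} | {A,B,C,E,F,H,I,K,L}.
Refine {A,B,C,E,F,H,I,K,L} on symbol a: members go to different blocks, giving {A,E,F,I,K} and {B,C,H,L}.
On input a, block {A,E,F,I,K} splits into {F,I,K} and {A,E}.
Stable partition: {D,G} | {F,I,K} | {B,C,H,L} | {A,E} — 4 equivalence classes.
A and C end up in different blocks, so they are distinguishable. For instance, the string 'a' is accepted from only C.

Yes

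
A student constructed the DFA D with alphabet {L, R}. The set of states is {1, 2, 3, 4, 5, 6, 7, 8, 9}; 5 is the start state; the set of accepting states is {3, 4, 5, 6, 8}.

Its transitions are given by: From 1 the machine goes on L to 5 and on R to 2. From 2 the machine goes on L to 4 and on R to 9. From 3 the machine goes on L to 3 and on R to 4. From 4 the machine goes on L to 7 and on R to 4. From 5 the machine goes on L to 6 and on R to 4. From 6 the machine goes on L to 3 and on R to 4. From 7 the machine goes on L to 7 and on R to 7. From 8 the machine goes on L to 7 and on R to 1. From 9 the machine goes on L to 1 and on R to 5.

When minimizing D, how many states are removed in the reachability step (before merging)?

4

No path from 5 leads to 1, 2, 8, 9; the other 5 states are all reachable.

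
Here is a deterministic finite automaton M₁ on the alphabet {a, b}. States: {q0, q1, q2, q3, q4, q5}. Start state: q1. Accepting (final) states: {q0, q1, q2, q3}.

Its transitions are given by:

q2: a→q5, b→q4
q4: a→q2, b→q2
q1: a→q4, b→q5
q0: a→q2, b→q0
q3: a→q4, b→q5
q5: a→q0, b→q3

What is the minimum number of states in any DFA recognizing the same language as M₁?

5

All states are reachable from the start state.
Initial partition by acceptance: {q0,q1,q2,q3} | {q4,q5}.
Split {q0,q1,q2,q3} by δ(·,a) → {q1,q2,q3} and {q0}.
Refine {q4,q5} on symbol a: members go to different blocks, giving {q4} and {q5}.
Refine {q1,q2,q3} on symbol a: members go to different blocks, giving {q1,q3} and {q2}.
The partition is now stable with 5 blocks: {q1,q3} | {q4} | {q0} | {q5} | {q2}.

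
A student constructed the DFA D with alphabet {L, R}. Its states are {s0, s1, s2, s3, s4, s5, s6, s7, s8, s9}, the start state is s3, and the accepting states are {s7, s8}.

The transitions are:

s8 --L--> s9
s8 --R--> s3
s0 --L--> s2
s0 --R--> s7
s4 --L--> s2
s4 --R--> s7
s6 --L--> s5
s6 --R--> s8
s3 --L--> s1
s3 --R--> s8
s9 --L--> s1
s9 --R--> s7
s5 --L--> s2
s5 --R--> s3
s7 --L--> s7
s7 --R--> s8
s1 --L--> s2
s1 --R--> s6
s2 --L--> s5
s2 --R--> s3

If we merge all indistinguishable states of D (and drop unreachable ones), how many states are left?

Reachable states from the start: {s1,s2,s3,s5,s6,s7,s8,s9}. Unreachable: {s0,s4} — drop them.
Initial partition by acceptance: {s7,s8} | {s1,s2,s3,s5,s6,s9}.
On input L, block {s7,s8} splits into {s7} and {s8}.
Refine {s1,s2,s3,s5,s6,s9} on symbol R: members go to different blocks, giving {s1,s2,s5} and {s3,s6} and {s9}.
No further refinement is possible. Final partition (5 blocks): {s7} | {s1,s2,s5} | {s8} | {s3,s6} | {s9}.

5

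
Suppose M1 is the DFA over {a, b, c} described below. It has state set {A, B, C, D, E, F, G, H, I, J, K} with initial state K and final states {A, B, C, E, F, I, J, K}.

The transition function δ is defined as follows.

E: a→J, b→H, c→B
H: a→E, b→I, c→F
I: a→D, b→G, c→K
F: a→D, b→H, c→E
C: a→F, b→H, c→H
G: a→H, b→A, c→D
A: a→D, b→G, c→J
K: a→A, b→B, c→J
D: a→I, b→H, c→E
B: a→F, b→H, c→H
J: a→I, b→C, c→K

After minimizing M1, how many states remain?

Every state is reachable, so we keep all 11.
Start with accepting vs non-accepting: {A,B,C,E,F,I,J,K} | {D,G,H}.
Split {A,B,C,E,F,I,J,K} by δ(·,a) → {B,C,E,J,K} and {A,F,I}.
Split {B,C,E,J,K} by δ(·,a) → {B,C,J,K} and {E}.
Split {B,C,J,K} by δ(·,b) → {B,C} and {J,K}.
Refine {D,G,H} on symbol a: members go to different blocks, giving {D} and {G} and {H}.
Refine {A,F,I} on symbol b: members go to different blocks, giving {A,I} and {F}.
No further refinement is possible. Final partition (8 blocks): {B,C} | {D} | {A,I} | {E} | {J,K} | {G} | {H} | {F}.

8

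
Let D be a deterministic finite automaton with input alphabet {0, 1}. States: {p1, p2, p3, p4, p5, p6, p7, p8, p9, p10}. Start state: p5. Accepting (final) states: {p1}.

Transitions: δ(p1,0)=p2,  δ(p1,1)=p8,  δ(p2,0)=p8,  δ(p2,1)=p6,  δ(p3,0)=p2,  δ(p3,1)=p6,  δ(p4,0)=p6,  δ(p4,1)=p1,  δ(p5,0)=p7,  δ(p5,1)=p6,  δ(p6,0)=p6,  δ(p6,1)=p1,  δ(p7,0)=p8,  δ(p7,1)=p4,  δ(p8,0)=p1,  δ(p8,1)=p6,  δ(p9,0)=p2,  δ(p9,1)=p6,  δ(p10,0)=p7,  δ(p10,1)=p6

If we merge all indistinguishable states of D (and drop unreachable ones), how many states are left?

First remove the unreachable states {p3,p9,p10}; 7 states remain.
Initial partition by acceptance: {p1} | {p2,p4,p5,p6,p7,p8}.
On input 0, block {p2,p4,p5,p6,p7,p8} splits into {p2,p4,p5,p6,p7} and {p8}.
Split {p2,p4,p5,p6,p7} by δ(·,0) → {p4,p5,p6} and {p2,p7}.
Split {p4,p5,p6} by δ(·,0) → {p4,p6} and {p5}.
The partition is now stable with 5 blocks: {p1} | {p4,p6} | {p8} | {p2,p7} | {p5}.

5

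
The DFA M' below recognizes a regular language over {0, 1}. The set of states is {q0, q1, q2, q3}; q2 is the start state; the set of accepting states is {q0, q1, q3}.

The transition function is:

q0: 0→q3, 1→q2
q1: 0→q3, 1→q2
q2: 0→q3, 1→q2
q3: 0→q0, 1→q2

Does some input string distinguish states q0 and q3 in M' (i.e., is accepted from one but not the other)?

No

First remove the unreachable states {q1}; 3 states remain.
Start with accepting vs non-accepting: {q0,q3} | {q2}.
No further refinement is possible. Final partition (2 blocks): {q0,q3} | {q2}.
q0 and q3 lie in the same block of the stable partition, so they are equivalent — no string distinguishes them.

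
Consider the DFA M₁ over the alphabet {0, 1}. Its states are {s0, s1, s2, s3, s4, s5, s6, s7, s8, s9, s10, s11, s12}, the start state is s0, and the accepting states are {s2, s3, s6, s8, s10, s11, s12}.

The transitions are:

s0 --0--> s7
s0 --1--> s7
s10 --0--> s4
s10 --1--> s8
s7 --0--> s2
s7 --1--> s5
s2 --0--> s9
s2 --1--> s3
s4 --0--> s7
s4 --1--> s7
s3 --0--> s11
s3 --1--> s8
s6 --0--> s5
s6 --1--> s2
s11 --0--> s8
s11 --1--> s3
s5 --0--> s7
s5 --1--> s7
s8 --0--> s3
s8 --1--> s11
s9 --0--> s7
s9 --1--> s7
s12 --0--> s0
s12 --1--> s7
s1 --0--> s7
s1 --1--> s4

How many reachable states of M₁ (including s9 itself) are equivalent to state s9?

3

First remove the unreachable states {s1,s4,s6,s10,s12}; 8 states remain.
Start with accepting vs non-accepting: {s2,s3,s8,s11} | {s0,s5,s7,s9}.
Refine {s2,s3,s8,s11} on symbol 0: members go to different blocks, giving {s3,s8,s11} and {s2}.
On input 0, block {s0,s5,s7,s9} splits into {s0,s5,s9} and {s7}.
Stable partition: {s3,s8,s11} | {s0,s5,s9} | {s2} | {s7} — 4 equivalence classes.
The equivalence class containing s9 is {s0,s5,s9}, of size 3.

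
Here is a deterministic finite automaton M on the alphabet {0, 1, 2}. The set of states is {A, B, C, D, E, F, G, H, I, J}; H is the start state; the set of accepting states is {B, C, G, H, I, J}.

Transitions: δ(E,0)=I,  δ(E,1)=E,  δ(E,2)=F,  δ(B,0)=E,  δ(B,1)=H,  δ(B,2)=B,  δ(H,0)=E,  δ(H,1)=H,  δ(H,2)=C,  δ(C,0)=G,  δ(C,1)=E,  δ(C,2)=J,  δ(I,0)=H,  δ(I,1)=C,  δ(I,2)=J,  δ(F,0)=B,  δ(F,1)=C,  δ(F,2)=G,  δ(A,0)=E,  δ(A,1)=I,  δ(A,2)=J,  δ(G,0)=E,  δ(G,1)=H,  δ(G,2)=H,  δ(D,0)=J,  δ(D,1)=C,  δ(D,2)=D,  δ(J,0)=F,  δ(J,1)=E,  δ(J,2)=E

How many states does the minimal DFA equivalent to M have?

8

Reachable states from the start: {B,C,E,F,G,H,I,J}. Unreachable: {A,D} — drop them.
Initial partition by acceptance: {B,C,G,H,I,J} | {E,F}.
On input 0, block {B,C,G,H,I,J} splits into {B,G,H,J} and {C,I}.
On input 1, block {B,G,H,J} splits into {B,G,H} and {J}.
Refine {B,G,H} on symbol 2: members go to different blocks, giving {B,G} and {H}.
Refine {B,G} on symbol 2: members go to different blocks, giving {B} and {G}.
On input 0, block {E,F} splits into {E} and {F}.
On input 0, block {C,I} splits into {C} and {I}.
Stable partition: {B} | {E} | {C} | {J} | {H} | {G} | {F} | {I} — 8 equivalence classes.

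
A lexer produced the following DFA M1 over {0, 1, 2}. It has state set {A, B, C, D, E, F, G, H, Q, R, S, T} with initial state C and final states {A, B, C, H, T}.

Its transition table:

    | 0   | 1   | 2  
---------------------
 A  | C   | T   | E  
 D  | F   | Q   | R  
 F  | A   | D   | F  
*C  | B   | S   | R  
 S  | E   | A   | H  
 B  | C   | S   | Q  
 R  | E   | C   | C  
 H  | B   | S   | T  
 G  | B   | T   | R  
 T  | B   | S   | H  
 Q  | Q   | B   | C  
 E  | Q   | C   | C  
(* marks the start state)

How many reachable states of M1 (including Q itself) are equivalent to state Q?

3

First remove the unreachable states {D,F,G}; 9 states remain.
Start with accepting vs non-accepting: {A,B,C,H,T} | {E,Q,R,S}.
Refine {A,B,C,H,T} on symbol 1: members go to different blocks, giving {B,C,H,T} and {A}.
On input 2, block {B,C,H,T} splits into {B,C} and {H,T}.
Split {E,Q,R,S} by δ(·,1) → {E,Q,R} and {S}.
The partition is now stable with 5 blocks: {B,C} | {E,Q,R} | {A} | {H,T} | {S}.
State Q belongs to the block {E,Q,R}, which has 3 states.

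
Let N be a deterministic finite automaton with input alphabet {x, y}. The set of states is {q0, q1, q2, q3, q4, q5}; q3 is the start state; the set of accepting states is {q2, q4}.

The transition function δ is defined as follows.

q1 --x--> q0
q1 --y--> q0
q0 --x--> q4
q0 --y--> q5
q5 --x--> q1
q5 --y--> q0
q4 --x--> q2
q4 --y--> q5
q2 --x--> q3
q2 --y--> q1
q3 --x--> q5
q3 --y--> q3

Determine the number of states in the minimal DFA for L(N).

P0 = {q2,q4} | {q0,q1,q3,q5}.
Split {q2,q4} by δ(·,x) → {q2} and {q4}.
Refine {q0,q1,q3,q5} on symbol x: members go to different blocks, giving {q1,q3,q5} and {q0}.
On input x, block {q1,q3,q5} splits into {q3,q5} and {q1}.
On input x, block {q3,q5} splits into {q3} and {q5}.
The partition is now stable with 6 blocks: {q2} | {q3} | {q4} | {q0} | {q1} | {q5}.

6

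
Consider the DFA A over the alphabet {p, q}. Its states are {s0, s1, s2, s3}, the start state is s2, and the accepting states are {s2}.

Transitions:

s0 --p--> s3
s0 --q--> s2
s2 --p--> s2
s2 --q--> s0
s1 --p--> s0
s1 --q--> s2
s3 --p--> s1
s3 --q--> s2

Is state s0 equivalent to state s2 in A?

No

All states are reachable from the start state.
Start with accepting vs non-accepting: {s2} | {s0,s1,s3}.
The partition is now stable with 2 blocks: {s2} | {s0,s1,s3}.
s0 and s2 end up in different blocks, so they are distinguishable. For instance, the string 'ε' is accepted from only s2.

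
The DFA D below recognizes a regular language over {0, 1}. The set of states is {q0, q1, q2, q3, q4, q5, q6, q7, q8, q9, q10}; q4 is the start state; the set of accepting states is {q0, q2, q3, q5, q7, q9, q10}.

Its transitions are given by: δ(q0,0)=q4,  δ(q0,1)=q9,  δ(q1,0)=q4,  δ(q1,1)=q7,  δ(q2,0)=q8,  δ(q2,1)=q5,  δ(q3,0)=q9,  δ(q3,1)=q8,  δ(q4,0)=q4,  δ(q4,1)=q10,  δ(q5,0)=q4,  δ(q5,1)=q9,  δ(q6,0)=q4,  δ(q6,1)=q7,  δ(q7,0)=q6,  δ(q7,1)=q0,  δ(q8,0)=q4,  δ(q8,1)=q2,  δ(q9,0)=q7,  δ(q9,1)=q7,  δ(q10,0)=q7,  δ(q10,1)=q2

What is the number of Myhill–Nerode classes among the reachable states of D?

States {q1,q3} cannot be reached from the start state, so discard them.
P0 = {q0,q2,q5,q7,q9,q10} | {q4,q6,q8}.
On input 0, block {q0,q2,q5,q7,q9,q10} splits into {q0,q2,q5,q7} and {q9,q10}.
Refine {q0,q2,q5,q7} on symbol 1: members go to different blocks, giving {q0,q5} and {q2,q7}.
On input 1, block {q4,q6,q8} splits into {q6,q8} and {q4}.
Stable partition: {q0,q5} | {q6,q8} | {q9,q10} | {q2,q7} | {q4} — 5 equivalence classes.

5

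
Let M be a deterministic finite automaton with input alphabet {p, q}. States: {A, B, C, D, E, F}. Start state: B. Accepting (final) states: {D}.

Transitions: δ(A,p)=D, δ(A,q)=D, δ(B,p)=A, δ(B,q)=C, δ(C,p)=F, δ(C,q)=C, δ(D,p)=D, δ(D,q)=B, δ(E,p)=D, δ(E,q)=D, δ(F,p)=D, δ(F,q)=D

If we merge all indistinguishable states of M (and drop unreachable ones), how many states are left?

3

First remove the unreachable states {E}; 5 states remain.
Initial partition by acceptance: {D} | {A,B,C,F}.
Refine {A,B,C,F} on symbol p: members go to different blocks, giving {A,F} and {B,C}.
The partition is now stable with 3 blocks: {D} | {A,F} | {B,C}.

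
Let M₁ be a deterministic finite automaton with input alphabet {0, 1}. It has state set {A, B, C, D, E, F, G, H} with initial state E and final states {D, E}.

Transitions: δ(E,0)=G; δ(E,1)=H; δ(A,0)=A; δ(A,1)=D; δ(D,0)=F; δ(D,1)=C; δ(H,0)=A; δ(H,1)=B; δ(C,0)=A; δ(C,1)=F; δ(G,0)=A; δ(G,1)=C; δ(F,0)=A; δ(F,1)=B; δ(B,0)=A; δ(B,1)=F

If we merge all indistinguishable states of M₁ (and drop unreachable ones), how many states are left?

Every state is reachable, so we keep all 8.
Start with accepting vs non-accepting: {D,E} | {A,B,C,F,G,H}.
Split {A,B,C,F,G,H} by δ(·,1) → {B,C,F,G,H} and {A}.
The partition is now stable with 3 blocks: {D,E} | {B,C,F,G,H} | {A}.

3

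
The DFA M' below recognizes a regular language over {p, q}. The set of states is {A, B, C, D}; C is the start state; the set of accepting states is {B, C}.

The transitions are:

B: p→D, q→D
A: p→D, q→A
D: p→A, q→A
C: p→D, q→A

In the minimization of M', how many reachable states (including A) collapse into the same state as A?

States {B} cannot be reached from the start state, so discard them.
P0 = {C} | {A,D}.
No further refinement is possible. Final partition (2 blocks): {C} | {A,D}.
The equivalence class containing A is {A,D}, of size 2.

2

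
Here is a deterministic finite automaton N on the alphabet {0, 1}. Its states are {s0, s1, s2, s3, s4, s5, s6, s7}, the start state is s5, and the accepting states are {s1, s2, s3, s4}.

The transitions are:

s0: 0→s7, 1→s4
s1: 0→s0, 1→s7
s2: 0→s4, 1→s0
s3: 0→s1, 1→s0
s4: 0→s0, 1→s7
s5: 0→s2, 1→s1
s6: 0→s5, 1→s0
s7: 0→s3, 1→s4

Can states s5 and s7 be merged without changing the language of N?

Yes

Reachable states from the start: {s0,s1,s2,s3,s4,s5,s7}. Unreachable: {s6} — drop them.
Start with accepting vs non-accepting: {s1,s2,s3,s4} | {s0,s5,s7}.
Refine {s1,s2,s3,s4} on symbol 0: members go to different blocks, giving {s1,s4} and {s2,s3}.
On input 0, block {s0,s5,s7} splits into {s5,s7} and {s0}.
Stable partition: {s1,s4} | {s5,s7} | {s2,s3} | {s0} — 4 equivalence classes.
s5 and s7 lie in the same block of the stable partition, so they are equivalent — no string distinguishes them.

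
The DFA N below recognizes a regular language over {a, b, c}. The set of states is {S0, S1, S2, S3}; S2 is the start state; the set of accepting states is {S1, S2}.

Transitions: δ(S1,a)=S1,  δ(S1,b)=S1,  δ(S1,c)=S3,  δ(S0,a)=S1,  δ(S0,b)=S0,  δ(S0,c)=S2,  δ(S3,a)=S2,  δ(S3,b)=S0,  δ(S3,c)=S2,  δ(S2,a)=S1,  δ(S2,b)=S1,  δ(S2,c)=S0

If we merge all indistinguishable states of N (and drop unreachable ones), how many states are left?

2

Start with accepting vs non-accepting: {S1,S2} | {S0,S3}.
The partition is now stable with 2 blocks: {S1,S2} | {S0,S3}.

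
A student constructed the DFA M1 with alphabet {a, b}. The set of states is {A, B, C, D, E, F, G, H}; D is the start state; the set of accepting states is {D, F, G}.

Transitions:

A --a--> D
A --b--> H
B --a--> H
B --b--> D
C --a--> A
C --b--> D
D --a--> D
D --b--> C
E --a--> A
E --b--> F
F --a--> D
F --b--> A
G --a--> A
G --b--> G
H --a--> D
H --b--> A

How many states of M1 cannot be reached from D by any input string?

BFS from D reaches {A, C, D, H}; the 4 state(s) B, E, F, G are never visited.

4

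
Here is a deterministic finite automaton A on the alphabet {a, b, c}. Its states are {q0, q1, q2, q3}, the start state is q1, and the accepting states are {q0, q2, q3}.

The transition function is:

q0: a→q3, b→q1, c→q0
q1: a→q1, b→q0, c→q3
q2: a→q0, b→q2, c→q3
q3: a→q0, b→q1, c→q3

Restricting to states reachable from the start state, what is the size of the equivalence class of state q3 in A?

2

Reachable states from the start: {q0,q1,q3}. Unreachable: {q2} — drop them.
Initial partition by acceptance: {q0,q3} | {q1}.
No further refinement is possible. Final partition (2 blocks): {q0,q3} | {q1}.
The equivalence class containing q3 is {q0,q3}, of size 2.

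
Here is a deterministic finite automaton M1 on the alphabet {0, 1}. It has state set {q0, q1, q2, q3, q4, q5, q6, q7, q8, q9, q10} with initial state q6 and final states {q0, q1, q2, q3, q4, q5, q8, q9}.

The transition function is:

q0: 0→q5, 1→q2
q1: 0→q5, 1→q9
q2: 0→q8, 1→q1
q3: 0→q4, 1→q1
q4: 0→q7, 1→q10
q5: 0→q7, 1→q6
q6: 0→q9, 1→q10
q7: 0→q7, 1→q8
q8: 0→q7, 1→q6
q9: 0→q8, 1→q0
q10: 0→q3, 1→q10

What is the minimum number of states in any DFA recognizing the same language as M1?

4

Start with accepting vs non-accepting: {q0,q1,q2,q3,q4,q5,q8,q9} | {q6,q7,q10}.
Split {q0,q1,q2,q3,q4,q5,q8,q9} by δ(·,0) → {q0,q1,q2,q3,q9} and {q4,q5,q8}.
Split {q6,q7,q10} by δ(·,0) → {q6,q10} and {q7}.
The partition is now stable with 4 blocks: {q0,q1,q2,q3,q9} | {q6,q10} | {q4,q5,q8} | {q7}.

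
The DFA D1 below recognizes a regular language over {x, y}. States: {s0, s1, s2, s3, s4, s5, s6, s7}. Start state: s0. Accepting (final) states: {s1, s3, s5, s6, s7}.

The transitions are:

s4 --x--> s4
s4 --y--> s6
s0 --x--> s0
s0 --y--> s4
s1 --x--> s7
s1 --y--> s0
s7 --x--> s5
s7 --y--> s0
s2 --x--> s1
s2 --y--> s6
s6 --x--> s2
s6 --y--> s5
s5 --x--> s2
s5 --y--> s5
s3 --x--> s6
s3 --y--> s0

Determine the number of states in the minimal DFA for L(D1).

Reachable states from the start: {s0,s1,s2,s4,s5,s6,s7}. Unreachable: {s3} — drop them.
P0 = {s1,s5,s6,s7} | {s0,s2,s4}.
On input x, block {s1,s5,s6,s7} splits into {s1,s7} and {s5,s6}.
Split {s1,s7} by δ(·,x) → {s1} and {s7}.
Refine {s0,s2,s4} on symbol x: members go to different blocks, giving {s0,s4} and {s2}.
On input y, block {s0,s4} splits into {s0} and {s4}.
The partition is now stable with 6 blocks: {s1} | {s0} | {s5,s6} | {s7} | {s2} | {s4}.

6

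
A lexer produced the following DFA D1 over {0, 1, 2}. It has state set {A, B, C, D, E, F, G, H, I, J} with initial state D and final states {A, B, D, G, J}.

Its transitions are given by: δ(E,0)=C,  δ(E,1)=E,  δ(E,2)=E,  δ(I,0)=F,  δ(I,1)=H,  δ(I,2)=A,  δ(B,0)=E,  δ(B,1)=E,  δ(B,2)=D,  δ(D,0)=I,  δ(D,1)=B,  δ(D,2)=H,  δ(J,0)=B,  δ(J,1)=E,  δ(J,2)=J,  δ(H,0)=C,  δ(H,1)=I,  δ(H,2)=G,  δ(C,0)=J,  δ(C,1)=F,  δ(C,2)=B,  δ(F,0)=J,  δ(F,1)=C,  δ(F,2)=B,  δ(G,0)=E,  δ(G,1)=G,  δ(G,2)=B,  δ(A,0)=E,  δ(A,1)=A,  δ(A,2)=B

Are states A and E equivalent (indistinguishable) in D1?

No

Every state is reachable, so we keep all 10.
Initial partition by acceptance: {A,B,D,G,J} | {C,E,F,H,I}.
Refine {A,B,D,G,J} on symbol 0: members go to different blocks, giving {A,B,D,G} and {J}.
On input 1, block {A,B,D,G} splits into {A,D,G} and {B}.
On input 1, block {A,D,G} splits into {A,G} and {D}.
Split {C,E,F,H,I} by δ(·,0) → {E,H,I} and {C,F}.
Split {E,H,I} by δ(·,2) → {H,I} and {E}.
Stable partition: {A,G} | {H,I} | {J} | {B} | {D} | {C,F} | {E} — 7 equivalence classes.
A and E end up in different blocks, so they are distinguishable. For instance, the string 'ε' is accepted from only A.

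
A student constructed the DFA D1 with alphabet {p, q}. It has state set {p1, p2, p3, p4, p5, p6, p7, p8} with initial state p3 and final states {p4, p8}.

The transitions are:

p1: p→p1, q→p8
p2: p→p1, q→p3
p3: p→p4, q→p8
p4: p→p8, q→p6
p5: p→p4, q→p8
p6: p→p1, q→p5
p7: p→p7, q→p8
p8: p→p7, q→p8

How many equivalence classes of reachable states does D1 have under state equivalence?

5

First remove the unreachable states {p2}; 7 states remain.
Start with accepting vs non-accepting: {p4,p8} | {p1,p3,p5,p6,p7}.
Split {p4,p8} by δ(·,p) → {p4} and {p8}.
Refine {p1,p3,p5,p6,p7} on symbol p: members go to different blocks, giving {p1,p6,p7} and {p3,p5}.
Refine {p1,p6,p7} on symbol q: members go to different blocks, giving {p1,p7} and {p6}.
No further refinement is possible. Final partition (5 blocks): {p4} | {p1,p7} | {p8} | {p3,p5} | {p6}.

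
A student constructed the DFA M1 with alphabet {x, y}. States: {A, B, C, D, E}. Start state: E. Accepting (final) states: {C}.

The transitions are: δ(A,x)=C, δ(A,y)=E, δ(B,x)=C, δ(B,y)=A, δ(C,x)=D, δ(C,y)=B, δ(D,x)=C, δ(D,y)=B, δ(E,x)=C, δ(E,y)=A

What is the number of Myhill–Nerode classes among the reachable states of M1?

All states are reachable from the start state.
Initial partition by acceptance: {C} | {A,B,D,E}.
Stable partition: {C} | {A,B,D,E} — 2 equivalence classes.

2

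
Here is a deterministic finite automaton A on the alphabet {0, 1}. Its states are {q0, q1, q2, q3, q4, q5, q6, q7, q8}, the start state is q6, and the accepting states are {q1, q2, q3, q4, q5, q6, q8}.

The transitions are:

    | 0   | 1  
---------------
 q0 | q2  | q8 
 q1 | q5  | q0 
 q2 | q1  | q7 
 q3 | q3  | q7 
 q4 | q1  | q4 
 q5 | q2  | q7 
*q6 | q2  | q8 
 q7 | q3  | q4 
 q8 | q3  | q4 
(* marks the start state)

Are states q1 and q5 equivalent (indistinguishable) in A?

Start with accepting vs non-accepting: {q1,q2,q3,q4,q5,q6,q8} | {q0,q7}.
On input 1, block {q1,q2,q3,q4,q5,q6,q8} splits into {q1,q2,q3,q5} and {q4,q6,q8}.
Stable partition: {q1,q2,q3,q5} | {q0,q7} | {q4,q6,q8} — 3 equivalence classes.
q1 and q5 lie in the same block of the stable partition, so they are equivalent — no string distinguishes them.

Yes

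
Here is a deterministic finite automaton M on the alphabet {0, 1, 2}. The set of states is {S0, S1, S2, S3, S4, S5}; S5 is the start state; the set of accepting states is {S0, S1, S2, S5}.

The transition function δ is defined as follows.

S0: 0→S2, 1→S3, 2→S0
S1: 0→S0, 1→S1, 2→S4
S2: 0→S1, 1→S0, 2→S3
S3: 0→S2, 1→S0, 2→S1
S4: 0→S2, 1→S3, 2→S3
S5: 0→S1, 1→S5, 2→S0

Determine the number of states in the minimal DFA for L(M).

Initial partition by acceptance: {S0,S1,S2,S5} | {S3,S4}.
On input 1, block {S0,S1,S2,S5} splits into {S1,S2,S5} and {S0}.
Refine {S1,S2,S5} on symbol 0: members go to different blocks, giving {S2,S5} and {S1}.
On input 1, block {S2,S5} splits into {S2} and {S5}.
On input 1, block {S3,S4} splits into {S3} and {S4}.
Stable partition: {S2} | {S3} | {S0} | {S1} | {S5} | {S4} — 6 equivalence classes.

6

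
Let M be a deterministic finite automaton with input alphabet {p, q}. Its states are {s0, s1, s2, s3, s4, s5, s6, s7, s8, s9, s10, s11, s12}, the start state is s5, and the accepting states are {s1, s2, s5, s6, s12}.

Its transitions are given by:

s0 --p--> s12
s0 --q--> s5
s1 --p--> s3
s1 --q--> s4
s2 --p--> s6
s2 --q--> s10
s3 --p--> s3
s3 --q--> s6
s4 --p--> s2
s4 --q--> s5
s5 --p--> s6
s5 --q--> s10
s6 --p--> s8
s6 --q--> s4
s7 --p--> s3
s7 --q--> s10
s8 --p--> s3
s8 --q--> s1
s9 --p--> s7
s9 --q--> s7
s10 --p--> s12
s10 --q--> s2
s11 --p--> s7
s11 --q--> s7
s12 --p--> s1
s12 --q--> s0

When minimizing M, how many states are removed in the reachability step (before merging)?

BFS from s5 reaches {s0, s1, s2, s3, s4, s5, s6, s8, s10, s12}; the 3 state(s) s7, s9, s11 are never visited.

3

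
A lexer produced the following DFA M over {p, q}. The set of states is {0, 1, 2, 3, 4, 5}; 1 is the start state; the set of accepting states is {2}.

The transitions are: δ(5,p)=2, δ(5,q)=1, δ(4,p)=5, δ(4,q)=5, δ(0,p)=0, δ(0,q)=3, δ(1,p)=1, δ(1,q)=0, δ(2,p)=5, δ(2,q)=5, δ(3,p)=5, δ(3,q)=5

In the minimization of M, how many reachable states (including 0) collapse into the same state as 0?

1

States {4} cannot be reached from the start state, so discard them.
P0 = {2} | {0,1,3,5}.
On input p, block {0,1,3,5} splits into {0,1,3} and {5}.
On input p, block {0,1,3} splits into {0,1} and {3}.
On input q, block {0,1} splits into {0} and {1}.
Stable partition: {2} | {0} | {5} | {3} | {1} — 5 equivalence classes.
The equivalence class containing 0 is {0}, of size 1.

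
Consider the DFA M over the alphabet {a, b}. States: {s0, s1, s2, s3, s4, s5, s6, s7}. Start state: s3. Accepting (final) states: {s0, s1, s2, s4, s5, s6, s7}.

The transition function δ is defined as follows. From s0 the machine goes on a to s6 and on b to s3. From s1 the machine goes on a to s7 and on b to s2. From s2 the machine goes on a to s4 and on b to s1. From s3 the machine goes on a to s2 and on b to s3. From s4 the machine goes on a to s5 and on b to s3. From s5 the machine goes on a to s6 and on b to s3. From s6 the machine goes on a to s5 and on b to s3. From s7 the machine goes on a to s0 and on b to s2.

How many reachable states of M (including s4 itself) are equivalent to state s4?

All states are reachable from the start state.
P0 = {s0,s1,s2,s4,s5,s6,s7} | {s3}.
Split {s0,s1,s2,s4,s5,s6,s7} by δ(·,b) → {s0,s4,s5,s6} and {s1,s2,s7}.
On input a, block {s1,s2,s7} splits into {s2,s7} and {s1}.
On input b, block {s2,s7} splits into {s2} and {s7}.
Stable partition: {s0,s4,s5,s6} | {s3} | {s2} | {s1} | {s7} — 5 equivalence classes.
The equivalence class containing s4 is {s0,s4,s5,s6}, of size 4.

4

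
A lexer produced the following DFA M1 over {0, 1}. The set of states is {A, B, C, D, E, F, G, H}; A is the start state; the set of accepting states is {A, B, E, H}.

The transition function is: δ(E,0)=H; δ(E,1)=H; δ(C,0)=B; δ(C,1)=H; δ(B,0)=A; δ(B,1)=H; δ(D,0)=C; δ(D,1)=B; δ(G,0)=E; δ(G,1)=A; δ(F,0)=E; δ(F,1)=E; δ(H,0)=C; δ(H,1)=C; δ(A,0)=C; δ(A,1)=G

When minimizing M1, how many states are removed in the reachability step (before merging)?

2

BFS from A reaches {A, B, C, E, G, H}; the 2 state(s) D, F are never visited.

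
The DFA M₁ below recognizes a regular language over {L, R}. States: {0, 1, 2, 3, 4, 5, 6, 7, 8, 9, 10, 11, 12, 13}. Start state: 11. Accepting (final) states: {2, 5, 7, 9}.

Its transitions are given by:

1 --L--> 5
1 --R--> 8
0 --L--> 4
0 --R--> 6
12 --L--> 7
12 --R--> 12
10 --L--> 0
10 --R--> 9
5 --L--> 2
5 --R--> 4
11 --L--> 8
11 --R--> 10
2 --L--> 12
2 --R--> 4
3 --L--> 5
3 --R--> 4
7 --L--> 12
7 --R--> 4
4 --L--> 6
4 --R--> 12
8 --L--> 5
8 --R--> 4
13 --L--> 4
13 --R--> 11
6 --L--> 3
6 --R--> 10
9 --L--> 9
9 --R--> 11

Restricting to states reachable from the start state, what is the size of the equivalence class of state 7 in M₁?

2

First remove the unreachable states {1,13}; 12 states remain.
P0 = {2,5,7,9} | {0,3,4,6,8,10,11,12}.
On input L, block {2,5,7,9} splits into {2,7} and {5,9}.
Refine {0,3,4,6,8,10,11,12} on symbol L: members go to different blocks, giving {0,4,6,10,11} and {3,8} and {12}.
Split {0,4,6,10,11} by δ(·,L) → {0,4,10} and {6,11}.
Refine {0,4,10} on symbol L: members go to different blocks, giving {0,10} and {4}.
On input L, block {0,10} splits into {0} and {10}.
On input L, block {5,9} splits into {5} and {9}.
The partition is now stable with 9 blocks: {2,7} | {0} | {5} | {3,8} | {12} | {6,11} | {4} | {10} | {9}.
State 7 belongs to the block {2,7}, which has 2 states.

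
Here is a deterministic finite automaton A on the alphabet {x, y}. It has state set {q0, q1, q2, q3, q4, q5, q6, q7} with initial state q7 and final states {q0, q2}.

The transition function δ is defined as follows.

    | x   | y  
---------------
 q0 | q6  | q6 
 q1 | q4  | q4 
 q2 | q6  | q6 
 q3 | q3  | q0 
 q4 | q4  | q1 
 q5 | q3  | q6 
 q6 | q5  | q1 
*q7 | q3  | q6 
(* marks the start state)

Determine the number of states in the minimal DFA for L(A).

Reachable states from the start: {q0,q1,q3,q4,q5,q6,q7}. Unreachable: {q2} — drop them.
P0 = {q0} | {q1,q3,q4,q5,q6,q7}.
Refine {q1,q3,q4,q5,q6,q7} on symbol y: members go to different blocks, giving {q1,q4,q5,q6,q7} and {q3}.
On input x, block {q1,q4,q5,q6,q7} splits into {q1,q4,q6} and {q5,q7}.
On input x, block {q1,q4,q6} splits into {q1,q4} and {q6}.
No further refinement is possible. Final partition (5 blocks): {q0} | {q1,q4} | {q3} | {q5,q7} | {q6}.

5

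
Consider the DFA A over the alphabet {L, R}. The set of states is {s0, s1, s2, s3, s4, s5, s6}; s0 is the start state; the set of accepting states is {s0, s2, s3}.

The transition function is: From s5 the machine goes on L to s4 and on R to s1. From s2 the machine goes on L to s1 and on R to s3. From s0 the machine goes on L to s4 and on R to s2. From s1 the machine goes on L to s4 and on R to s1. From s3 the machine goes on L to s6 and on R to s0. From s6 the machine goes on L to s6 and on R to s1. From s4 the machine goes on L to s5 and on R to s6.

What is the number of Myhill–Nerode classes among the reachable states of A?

Every state is reachable, so we keep all 7.
P0 = {s0,s2,s3} | {s1,s4,s5,s6}.
The partition is now stable with 2 blocks: {s0,s2,s3} | {s1,s4,s5,s6}.

2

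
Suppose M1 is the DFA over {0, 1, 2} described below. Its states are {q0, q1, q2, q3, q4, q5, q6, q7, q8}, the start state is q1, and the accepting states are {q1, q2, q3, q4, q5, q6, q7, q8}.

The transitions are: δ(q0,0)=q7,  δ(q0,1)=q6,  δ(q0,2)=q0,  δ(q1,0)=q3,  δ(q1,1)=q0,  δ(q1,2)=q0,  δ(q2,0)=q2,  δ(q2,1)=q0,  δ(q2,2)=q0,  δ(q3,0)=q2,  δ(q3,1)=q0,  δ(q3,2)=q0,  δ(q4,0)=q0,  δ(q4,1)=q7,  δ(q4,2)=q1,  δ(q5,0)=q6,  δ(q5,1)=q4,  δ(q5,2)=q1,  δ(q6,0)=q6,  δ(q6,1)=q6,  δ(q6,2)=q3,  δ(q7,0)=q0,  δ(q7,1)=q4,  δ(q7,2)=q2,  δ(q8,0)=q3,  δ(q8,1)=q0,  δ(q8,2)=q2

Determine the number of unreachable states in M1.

No path from q1 leads to q5, q8; the other 7 states are all reachable.

2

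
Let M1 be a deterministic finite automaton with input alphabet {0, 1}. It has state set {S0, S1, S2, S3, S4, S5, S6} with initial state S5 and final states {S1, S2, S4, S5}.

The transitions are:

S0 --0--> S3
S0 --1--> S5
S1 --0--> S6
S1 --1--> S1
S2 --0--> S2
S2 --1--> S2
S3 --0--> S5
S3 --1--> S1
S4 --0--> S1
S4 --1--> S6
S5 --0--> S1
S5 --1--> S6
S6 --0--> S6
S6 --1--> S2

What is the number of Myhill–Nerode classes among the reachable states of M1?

Reachable states from the start: {S1,S2,S5,S6}. Unreachable: {S0,S3,S4} — drop them.
P0 = {S1,S2,S5} | {S6}.
Refine {S1,S2,S5} on symbol 0: members go to different blocks, giving {S2,S5} and {S1}.
On input 0, block {S2,S5} splits into {S2} and {S5}.
No further refinement is possible. Final partition (4 blocks): {S2} | {S6} | {S1} | {S5}.

4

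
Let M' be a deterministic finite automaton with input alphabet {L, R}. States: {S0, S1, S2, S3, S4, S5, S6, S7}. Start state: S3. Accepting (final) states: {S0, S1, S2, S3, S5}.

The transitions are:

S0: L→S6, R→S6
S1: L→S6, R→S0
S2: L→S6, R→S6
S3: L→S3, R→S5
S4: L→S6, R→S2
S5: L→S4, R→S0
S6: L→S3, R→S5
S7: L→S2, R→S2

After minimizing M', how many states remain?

5

First remove the unreachable states {S1,S7}; 6 states remain.
Start with accepting vs non-accepting: {S0,S2,S3,S5} | {S4,S6}.
Split {S0,S2,S3,S5} by δ(·,L) → {S0,S2,S5} and {S3}.
Refine {S0,S2,S5} on symbol R: members go to different blocks, giving {S0,S2} and {S5}.
Refine {S4,S6} on symbol L: members go to different blocks, giving {S4} and {S6}.
Stable partition: {S0,S2} | {S4} | {S3} | {S5} | {S6} — 5 equivalence classes.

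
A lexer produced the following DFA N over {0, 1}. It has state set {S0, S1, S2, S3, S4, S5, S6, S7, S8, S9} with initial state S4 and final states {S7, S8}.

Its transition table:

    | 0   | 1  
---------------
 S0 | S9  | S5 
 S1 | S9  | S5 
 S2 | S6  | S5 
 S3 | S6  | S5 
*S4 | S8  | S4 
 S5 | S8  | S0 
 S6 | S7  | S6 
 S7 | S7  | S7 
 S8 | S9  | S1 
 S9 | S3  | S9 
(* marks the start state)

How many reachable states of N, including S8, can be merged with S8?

Reachable states from the start: {S0,S1,S3,S4,S5,S6,S7,S8,S9}. Unreachable: {S2} — drop them.
Start with accepting vs non-accepting: {S7,S8} | {S0,S1,S3,S4,S5,S6,S9}.
On input 0, block {S7,S8} splits into {S7} and {S8}.
Refine {S0,S1,S3,S4,S5,S6,S9} on symbol 0: members go to different blocks, giving {S0,S1,S3,S9} and {S4,S5} and {S6}.
On input 0, block {S0,S1,S3,S9} splits into {S0,S1,S9} and {S3}.
Refine {S0,S1,S9} on symbol 0: members go to different blocks, giving {S0,S1} and {S9}.
Refine {S4,S5} on symbol 1: members go to different blocks, giving {S4} and {S5}.
No further refinement is possible. Final partition (8 blocks): {S7} | {S0,S1} | {S8} | {S4} | {S6} | {S3} | {S9} | {S5}.
The equivalence class containing S8 is {S8}, of size 1.

1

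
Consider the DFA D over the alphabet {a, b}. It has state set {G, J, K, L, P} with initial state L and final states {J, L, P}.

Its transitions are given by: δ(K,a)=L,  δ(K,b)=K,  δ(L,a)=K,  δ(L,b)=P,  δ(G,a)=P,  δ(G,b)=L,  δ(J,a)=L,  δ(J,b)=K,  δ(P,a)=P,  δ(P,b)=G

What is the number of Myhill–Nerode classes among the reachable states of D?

4

States {J} cannot be reached from the start state, so discard them.
Initial partition by acceptance: {L,P} | {G,K}.
Refine {L,P} on symbol a: members go to different blocks, giving {P} and {L}.
Refine {G,K} on symbol a: members go to different blocks, giving {G} and {K}.
No further refinement is possible. Final partition (4 blocks): {P} | {G} | {L} | {K}.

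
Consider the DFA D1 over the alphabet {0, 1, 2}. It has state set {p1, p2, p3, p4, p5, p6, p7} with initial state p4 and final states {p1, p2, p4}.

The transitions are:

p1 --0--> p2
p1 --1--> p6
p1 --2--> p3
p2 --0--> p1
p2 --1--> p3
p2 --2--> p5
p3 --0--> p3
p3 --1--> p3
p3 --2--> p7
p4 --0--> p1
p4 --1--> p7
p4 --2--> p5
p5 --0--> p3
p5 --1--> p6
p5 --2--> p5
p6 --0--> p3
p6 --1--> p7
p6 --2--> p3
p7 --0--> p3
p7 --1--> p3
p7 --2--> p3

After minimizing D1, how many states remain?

All states are reachable from the start state.
Start with accepting vs non-accepting: {p1,p2,p4} | {p3,p5,p6,p7}.
No further refinement is possible. Final partition (2 blocks): {p1,p2,p4} | {p3,p5,p6,p7}.

2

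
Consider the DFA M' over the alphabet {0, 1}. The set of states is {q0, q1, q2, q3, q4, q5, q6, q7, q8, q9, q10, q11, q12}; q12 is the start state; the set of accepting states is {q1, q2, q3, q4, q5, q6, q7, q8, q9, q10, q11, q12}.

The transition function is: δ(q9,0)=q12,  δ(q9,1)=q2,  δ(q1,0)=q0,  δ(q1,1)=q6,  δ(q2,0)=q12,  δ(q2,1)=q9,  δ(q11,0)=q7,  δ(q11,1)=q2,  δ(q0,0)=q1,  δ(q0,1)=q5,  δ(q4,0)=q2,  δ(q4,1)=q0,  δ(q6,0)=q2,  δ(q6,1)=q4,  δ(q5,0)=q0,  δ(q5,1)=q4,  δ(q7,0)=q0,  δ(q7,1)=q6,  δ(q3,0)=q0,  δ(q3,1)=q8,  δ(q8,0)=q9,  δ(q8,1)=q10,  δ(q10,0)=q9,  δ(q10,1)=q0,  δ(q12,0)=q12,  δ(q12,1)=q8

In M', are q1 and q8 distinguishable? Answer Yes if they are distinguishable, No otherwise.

States {q3,q7,q11} cannot be reached from the start state, so discard them.
Initial partition by acceptance: {q1,q2,q4,q5,q6,q8,q9,q10,q12} | {q0}.
Refine {q1,q2,q4,q5,q6,q8,q9,q10,q12} on symbol 0: members go to different blocks, giving {q2,q4,q6,q8,q9,q10,q12} and {q1,q5}.
Refine {q2,q4,q6,q8,q9,q10,q12} on symbol 1: members go to different blocks, giving {q2,q6,q8,q9,q12} and {q4,q10}.
Split {q2,q6,q8,q9,q12} by δ(·,1) → {q2,q9,q12} and {q6,q8}.
Split {q2,q9,q12} by δ(·,1) → {q2,q9} and {q12}.
Refine {q1,q5} on symbol 1: members go to different blocks, giving {q1} and {q5}.
No further refinement is possible. Final partition (7 blocks): {q2,q9} | {q0} | {q1} | {q4,q10} | {q6,q8} | {q12} | {q5}.
q1 and q8 end up in different blocks, so they are distinguishable. For instance, the string '0' is accepted from only q8.

Yes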